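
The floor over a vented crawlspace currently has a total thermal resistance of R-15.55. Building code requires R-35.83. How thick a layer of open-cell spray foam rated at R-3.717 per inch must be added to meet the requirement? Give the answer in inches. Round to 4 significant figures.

ΔR = 35.83 − 15.55 = 20.28 ft²·°F·h/BTU
L = ΔR / (R/in) = 20.28/3.717 = 5.456 in

5.456 in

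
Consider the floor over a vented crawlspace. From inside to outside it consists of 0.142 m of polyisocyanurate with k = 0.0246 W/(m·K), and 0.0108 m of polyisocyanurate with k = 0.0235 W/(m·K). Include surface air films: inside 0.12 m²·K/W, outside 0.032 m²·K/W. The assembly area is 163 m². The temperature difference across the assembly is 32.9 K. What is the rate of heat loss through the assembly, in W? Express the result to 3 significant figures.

840 W

0.142/0.0246 = 5.772
0.0108/0.0235 = 0.4596
R_total = 0.12 + 5.772 + 0.4596 + 0.032 = 6.384 m²·K/W
Q = A·ΔT/R = 163 × 32.9 / 6.384 = 840 W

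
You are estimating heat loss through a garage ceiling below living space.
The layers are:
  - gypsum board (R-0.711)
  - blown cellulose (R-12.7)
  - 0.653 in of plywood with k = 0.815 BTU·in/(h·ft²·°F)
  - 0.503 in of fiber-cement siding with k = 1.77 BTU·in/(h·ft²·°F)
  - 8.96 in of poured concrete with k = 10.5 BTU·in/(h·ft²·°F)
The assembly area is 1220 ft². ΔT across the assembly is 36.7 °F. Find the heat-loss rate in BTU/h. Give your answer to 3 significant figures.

0.653/0.815 = 0.8012
0.503/1.77 = 0.2842
8.96/10.5 = 0.8533
R_total = 0.711 + 12.7 + 0.8012 + 0.2842 + 0.8533 = 15.35 ft²·°F·h/BTU
Q = A·ΔT/R = 1220 × 36.7 / 15.35 = 2917 BTU/h

2920 BTU/h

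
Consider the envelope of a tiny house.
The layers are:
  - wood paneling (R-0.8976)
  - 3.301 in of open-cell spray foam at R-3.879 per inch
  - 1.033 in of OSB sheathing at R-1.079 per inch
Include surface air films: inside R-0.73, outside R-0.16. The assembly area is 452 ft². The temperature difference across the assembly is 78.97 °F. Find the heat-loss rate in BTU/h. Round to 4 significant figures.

2273 BTU/h

3.301 × 3.879 = 12.805
1.033 × 1.079 = 1.1146
R_total = 0.73 + 0.8976 + 12.805 + 1.1146 + 0.16 = 15.707 ft²·°F·h/BTU
Q = A·ΔT/R = 452 × 78.97 / 15.707 = 2272.5 BTU/h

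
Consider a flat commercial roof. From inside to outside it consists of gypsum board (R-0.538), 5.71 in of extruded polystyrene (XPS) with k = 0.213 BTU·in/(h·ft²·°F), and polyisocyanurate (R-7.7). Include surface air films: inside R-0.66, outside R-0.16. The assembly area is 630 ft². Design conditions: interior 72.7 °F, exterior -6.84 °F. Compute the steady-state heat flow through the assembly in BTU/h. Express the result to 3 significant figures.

5.71/0.213 = 26.81
R_total = 0.66 + 0.538 + 26.81 + 7.7 + 0.16 = 35.87 ft²·°F·h/BTU
Q = A·ΔT/R = 630 × (72.7 − (-6.84)) / 35.87 = 1397 BTU/h

1400 BTU/h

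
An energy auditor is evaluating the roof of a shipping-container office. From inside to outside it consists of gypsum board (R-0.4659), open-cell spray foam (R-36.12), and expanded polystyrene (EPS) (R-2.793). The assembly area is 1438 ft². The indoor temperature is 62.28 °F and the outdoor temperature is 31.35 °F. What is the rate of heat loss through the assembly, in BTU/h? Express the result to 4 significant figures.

1129 BTU/h

R_total = 0.4659 + 36.12 + 2.793 = 39.379 ft²·°F·h/BTU
Q = A·ΔT/R = 1438 × (62.28 − 31.35) / 39.379 = 1129.5 BTU/h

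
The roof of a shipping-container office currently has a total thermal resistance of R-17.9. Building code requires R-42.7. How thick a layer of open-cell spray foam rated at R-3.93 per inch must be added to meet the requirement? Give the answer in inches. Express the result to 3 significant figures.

ΔR = 42.7 − 17.9 = 24.8 ft²·°F·h/BTU
L = ΔR / (R/in) = 24.8/3.93 = 6.31 in

6.31 in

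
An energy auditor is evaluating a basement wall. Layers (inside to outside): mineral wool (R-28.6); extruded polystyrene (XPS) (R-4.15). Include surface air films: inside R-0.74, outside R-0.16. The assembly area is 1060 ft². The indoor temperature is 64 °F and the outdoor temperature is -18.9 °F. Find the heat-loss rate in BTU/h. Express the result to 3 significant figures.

2610 BTU/h

R_total = 0.74 + 28.6 + 4.15 + 0.16 = 33.65 ft²·°F·h/BTU
Q = A·ΔT/R = 1060 × (64 − (-18.9)) / 33.65 = 2611 BTU/h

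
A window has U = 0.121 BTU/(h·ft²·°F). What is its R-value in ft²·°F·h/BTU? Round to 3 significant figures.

8.26 ft²·°F·h/BTU

R = 1/U = 1/0.121 = 8.264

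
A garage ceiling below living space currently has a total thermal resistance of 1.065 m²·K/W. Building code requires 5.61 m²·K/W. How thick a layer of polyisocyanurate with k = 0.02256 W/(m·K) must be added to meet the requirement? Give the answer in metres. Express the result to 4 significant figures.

ΔR = 5.61 − 1.065 = 4.545 m²·K/W
L = ΔR × k = 4.545 × 0.02256 = 0.10254 m

0.1025 m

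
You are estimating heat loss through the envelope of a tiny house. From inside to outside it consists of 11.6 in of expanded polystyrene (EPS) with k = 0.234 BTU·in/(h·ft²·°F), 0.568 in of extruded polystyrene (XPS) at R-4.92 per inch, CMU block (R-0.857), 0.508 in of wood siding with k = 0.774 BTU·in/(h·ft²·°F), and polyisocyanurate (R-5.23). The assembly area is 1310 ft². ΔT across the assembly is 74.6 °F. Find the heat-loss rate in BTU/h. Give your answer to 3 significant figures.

1650 BTU/h

11.6/0.234 = 49.57
0.568 × 4.92 = 2.795
0.508/0.774 = 0.6563
R_total = 49.57 + 2.795 + 0.857 + 0.6563 + 5.23 = 59.11 ft²·°F·h/BTU
Q = A·ΔT/R = 1310 × 74.6 / 59.11 = 1653 BTU/h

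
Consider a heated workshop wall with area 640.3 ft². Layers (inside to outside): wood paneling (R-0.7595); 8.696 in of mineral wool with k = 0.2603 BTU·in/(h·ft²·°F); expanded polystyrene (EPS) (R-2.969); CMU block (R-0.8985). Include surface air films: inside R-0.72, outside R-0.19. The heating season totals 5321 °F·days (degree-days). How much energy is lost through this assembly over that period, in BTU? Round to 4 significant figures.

8.696/0.2603 = 33.408
R_total = 0.72 + 0.7595 + 33.408 + 2.969 + 0.8985 + 0.19 = 38.945 ft²·°F·h/BTU
E = A × HDD × 24 / R = 640.3 × 5321 × 24 / 38.945 = 2099600 BTU

2100000 BTU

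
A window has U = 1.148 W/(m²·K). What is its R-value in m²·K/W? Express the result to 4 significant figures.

R = 1/U = 1/1.148 = 0.87108

0.8711 m²·K/W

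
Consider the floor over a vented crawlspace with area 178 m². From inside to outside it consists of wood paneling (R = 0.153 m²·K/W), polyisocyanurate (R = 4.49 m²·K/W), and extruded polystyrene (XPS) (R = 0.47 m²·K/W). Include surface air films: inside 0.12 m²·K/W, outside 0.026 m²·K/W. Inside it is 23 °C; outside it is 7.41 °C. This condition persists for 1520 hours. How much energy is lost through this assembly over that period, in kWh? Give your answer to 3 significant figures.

802 kWh

R_total = 0.12 + 0.153 + 4.49 + 0.47 + 0.026 = 5.259 m²·K/W
Q = 178 × (23 − 7.41) / 5.259 = 527.7 W
E = 527.7 W × 1520 h / 1000 = 802.1 kWh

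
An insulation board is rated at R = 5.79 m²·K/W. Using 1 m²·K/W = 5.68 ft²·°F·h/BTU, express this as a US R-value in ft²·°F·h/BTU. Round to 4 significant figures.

32.89 ft²·°F·h/BTU

R_US = 5.79 × 5.68 = 32.887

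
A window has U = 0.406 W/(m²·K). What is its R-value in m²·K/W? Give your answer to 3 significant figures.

2.46 m²·K/W

R = 1/U = 1/0.406 = 2.463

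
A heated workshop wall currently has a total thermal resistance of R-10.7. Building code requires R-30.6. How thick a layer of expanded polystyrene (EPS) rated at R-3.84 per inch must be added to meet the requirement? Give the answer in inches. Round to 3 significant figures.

ΔR = 30.6 − 10.7 = 19.9 ft²·°F·h/BTU
L = ΔR / (R/in) = 19.9/3.84 = 5.182 in

5.18 in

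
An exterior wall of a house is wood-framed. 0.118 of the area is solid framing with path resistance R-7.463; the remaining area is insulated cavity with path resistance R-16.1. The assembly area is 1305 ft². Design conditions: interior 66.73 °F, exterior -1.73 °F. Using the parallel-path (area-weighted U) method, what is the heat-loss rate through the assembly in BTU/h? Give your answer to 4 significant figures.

6307 BTU/h

U_eff = 0.882/16.1 + 0.118/7.463 = 0.054783 + 0.015811 = 0.070594
R_eff = 1/U_eff = 14.166 ft²·°F·h/BTU
Q = 1305 × (66.73 − (-1.73)) / 14.166 = 6306.9 BTU/h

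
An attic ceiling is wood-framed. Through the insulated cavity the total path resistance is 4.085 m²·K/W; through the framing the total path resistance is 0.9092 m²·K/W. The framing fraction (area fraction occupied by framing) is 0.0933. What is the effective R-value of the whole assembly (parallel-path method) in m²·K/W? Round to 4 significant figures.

3.081 m²·K/W

U_eff = 0.9067/4.085 + 0.0933/0.9092 = 0.22196 + 0.10262 = 0.32458
R_eff = 1/U_eff = 3.0809 m²·K/W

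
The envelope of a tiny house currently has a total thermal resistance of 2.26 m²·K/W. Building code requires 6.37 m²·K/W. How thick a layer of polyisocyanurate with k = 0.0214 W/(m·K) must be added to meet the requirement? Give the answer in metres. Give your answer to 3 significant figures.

ΔR = 6.37 − 2.26 = 4.11 m²·K/W
L = ΔR × k = 4.11 × 0.0214 = 0.08795 m

0.0880 m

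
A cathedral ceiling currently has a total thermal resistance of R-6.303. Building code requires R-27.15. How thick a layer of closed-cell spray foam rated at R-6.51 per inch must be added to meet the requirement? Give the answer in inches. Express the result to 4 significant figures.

ΔR = 27.15 − 6.303 = 20.847 ft²·°F·h/BTU
L = ΔR / (R/in) = 20.847/6.51 = 3.2023 in

3.202 in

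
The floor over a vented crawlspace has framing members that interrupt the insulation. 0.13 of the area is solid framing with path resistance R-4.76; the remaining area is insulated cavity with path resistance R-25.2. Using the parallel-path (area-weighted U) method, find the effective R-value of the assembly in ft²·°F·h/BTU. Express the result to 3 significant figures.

16.2 ft²·°F·h/BTU

U_eff = 0.87/25.2 + 0.13/4.76 = 0.03452 + 0.02731 = 0.06183
R_eff = 1/U_eff = 16.17 ft²·°F·h/BTU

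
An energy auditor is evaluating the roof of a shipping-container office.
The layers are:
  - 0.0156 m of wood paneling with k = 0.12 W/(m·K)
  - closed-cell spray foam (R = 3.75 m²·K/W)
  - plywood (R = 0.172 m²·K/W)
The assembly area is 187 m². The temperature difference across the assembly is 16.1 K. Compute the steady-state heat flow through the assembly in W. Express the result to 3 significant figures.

743 W

0.0156/0.12 = 0.13
R_total = 0.13 + 3.75 + 0.172 = 4.052 m²·K/W
Q = A·ΔT/R = 187 × 16.1 / 4.052 = 743 W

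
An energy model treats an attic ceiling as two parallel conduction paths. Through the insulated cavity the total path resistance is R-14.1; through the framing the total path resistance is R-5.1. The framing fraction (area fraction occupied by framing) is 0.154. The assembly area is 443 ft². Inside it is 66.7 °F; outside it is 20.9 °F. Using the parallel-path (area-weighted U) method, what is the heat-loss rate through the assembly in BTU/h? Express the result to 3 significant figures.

1830 BTU/h

U_eff = 0.846/14.1 + 0.154/5.1 = 0.06 + 0.0302 = 0.0902
R_eff = 1/U_eff = 11.09 ft²·°F·h/BTU
Q = 443 × (66.7 − 20.9) / 11.09 = 1830 BTU/h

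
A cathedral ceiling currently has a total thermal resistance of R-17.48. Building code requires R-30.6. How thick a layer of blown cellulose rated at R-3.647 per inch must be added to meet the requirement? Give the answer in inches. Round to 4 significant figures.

ΔR = 30.6 − 17.48 = 13.12 ft²·°F·h/BTU
L = ΔR / (R/in) = 13.12/3.647 = 3.5975 in

3.597 in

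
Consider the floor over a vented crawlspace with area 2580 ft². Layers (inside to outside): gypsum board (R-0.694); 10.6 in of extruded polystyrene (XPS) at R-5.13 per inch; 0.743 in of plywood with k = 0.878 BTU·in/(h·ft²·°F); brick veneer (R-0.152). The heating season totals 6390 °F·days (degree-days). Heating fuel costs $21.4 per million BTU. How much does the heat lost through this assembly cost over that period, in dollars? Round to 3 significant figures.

151 dollars

10.6 × 5.13 = 54.38
0.743/0.878 = 0.8462
R_total = 0.694 + 54.38 + 0.8462 + 0.152 = 56.07 ft²·°F·h/BTU
E = A × HDD × 24 / R = 2580 × 6390 × 24 / 56.07 = 7057000 BTU
Cost = 7057000/10⁶ × 21.4 = $151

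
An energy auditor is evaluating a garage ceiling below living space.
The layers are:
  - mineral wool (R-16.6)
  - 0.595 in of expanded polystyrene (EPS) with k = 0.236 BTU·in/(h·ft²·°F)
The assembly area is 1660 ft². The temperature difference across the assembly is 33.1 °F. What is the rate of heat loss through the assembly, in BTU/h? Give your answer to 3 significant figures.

2870 BTU/h

0.595/0.236 = 2.521
R_total = 16.6 + 2.521 = 19.12 ft²·°F·h/BTU
Q = A·ΔT/R = 1660 × 33.1 / 19.12 = 2874 BTU/h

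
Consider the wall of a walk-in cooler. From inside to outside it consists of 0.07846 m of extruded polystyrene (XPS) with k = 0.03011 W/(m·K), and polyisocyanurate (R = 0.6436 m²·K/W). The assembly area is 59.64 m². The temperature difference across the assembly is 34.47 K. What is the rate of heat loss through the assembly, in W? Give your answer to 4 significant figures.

0.07846/0.03011 = 2.6058
R_total = 2.6058 + 0.6436 = 3.2494 m²·K/W
Q = A·ΔT/R = 59.64 × 34.47 / 3.2494 = 632.67 W

632.7 W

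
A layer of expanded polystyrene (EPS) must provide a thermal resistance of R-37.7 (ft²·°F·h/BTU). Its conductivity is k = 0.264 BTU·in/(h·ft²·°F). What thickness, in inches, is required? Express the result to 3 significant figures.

9.95 in

L = R × k = 37.7 × 0.264 = 9.953 in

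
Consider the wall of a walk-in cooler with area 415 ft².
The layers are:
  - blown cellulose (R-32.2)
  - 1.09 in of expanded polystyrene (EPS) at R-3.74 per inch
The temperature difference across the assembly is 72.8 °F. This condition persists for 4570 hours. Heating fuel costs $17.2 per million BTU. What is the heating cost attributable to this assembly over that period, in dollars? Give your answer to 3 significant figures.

65.5 dollars

1.09 × 3.74 = 4.077
R_total = 32.2 + 4.077 = 36.28 ft²·°F·h/BTU
Q = 415 × 72.8 / 36.28 = 832.8 BTU/h
E = 832.8 × 4570 = 3806000 BTU
Cost = 3806000/10⁶ × 17.2 = $65.46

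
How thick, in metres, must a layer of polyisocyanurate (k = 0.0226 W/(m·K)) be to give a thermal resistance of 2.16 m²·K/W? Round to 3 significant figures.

L = R·k = 2.16 × 0.0226 = 0.04882 m

0.0488 m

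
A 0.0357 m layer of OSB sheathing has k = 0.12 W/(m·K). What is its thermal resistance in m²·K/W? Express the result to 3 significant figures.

R = L/k = 0.0357/0.12 = 0.2975 m²·K/W

0.298 m²·K/W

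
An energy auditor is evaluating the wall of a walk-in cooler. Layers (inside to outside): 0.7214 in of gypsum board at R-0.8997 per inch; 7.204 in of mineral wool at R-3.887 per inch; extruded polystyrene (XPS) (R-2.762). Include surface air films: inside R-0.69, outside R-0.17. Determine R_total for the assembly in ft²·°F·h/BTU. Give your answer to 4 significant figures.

0.7214 × 0.8997 = 0.64904
7.204 × 3.887 = 28.002
R_total = 0.69 + 0.64904 + 28.002 + 2.762 + 0.17 = 32.273 ft²·°F·h/BTU

32.27 ft²·°F·h/BTU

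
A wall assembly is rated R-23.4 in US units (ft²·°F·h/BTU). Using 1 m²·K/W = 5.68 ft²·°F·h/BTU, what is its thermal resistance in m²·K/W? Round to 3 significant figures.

R_SI = 23.4/5.68 = 4.12

4.12 m²·K/W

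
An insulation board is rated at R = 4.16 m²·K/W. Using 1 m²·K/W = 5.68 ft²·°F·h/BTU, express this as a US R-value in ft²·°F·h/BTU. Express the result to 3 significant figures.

23.6 ft²·°F·h/BTU

R_US = 4.16 × 5.68 = 23.63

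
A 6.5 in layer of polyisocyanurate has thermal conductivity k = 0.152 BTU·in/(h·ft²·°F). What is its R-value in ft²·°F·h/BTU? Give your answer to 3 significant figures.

R = L/k = 6.5/0.152 = 42.76 ft²·°F·h/BTU

42.8 ft²·°F·h/BTU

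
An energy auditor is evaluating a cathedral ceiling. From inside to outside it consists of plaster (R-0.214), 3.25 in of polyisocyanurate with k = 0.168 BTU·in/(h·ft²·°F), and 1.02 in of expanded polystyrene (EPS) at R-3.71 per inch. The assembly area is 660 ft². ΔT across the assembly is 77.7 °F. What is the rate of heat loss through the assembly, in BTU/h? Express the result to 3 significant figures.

2200 BTU/h

3.25/0.168 = 19.35
1.02 × 3.71 = 3.784
R_total = 0.214 + 19.35 + 3.784 = 23.34 ft²·°F·h/BTU
Q = A·ΔT/R = 660 × 77.7 / 23.34 = 2197 BTU/h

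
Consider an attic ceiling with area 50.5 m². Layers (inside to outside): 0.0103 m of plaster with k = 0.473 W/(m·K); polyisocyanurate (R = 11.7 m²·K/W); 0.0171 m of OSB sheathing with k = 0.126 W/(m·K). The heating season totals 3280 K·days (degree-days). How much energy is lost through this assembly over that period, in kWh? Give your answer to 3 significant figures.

0.0103/0.473 = 0.02178
0.0171/0.126 = 0.1357
R_total = 0.02178 + 11.7 + 0.1357 = 11.86 m²·K/W
E = A × HDD × 24 / R / 1000 = 50.5 × 3280 × 24 / 11.86 / 1000 = 335.3 kWh

335 kWh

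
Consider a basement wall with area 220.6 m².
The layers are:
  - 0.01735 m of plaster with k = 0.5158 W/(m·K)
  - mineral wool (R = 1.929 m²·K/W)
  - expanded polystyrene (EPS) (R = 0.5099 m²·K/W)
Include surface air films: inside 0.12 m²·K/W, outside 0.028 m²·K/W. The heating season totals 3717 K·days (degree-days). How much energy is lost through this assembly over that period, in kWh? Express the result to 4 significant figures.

7510 kWh

0.01735/0.5158 = 0.033637
R_total = 0.12 + 0.033637 + 1.929 + 0.5099 + 0.028 = 2.6205 m²·K/W
E = A × HDD × 24 / R / 1000 = 220.6 × 3717 × 24 / 2.6205 / 1000 = 7509.6 kWh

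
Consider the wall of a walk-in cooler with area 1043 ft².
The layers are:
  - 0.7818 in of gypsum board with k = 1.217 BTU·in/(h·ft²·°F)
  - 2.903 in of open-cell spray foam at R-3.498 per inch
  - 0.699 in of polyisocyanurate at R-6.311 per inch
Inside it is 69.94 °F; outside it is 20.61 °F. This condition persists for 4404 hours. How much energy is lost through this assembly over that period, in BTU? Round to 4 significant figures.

0.7818/1.217 = 0.6424
2.903 × 3.498 = 10.155
0.699 × 6.311 = 4.4114
R_total = 0.6424 + 10.155 + 4.4114 = 15.208 ft²·°F·h/BTU
Q = 1043 × (69.94 − 20.61) / 15.208 = 3383.1 BTU/h
E = 3383.1 × 4404 = 14899000 BTU

14900000 BTU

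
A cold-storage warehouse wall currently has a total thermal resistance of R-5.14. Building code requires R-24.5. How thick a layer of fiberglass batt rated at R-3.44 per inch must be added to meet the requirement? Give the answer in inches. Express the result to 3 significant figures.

5.63 in

ΔR = 24.5 − 5.14 = 19.36 ft²·°F·h/BTU
L = ΔR / (R/in) = 19.36/3.44 = 5.628 in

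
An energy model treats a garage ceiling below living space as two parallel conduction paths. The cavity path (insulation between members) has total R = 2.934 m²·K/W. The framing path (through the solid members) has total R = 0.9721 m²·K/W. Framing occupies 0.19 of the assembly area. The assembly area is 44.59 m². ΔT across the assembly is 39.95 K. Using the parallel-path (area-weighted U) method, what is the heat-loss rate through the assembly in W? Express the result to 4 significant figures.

840.0 W

U_eff = 0.81/2.934 + 0.19/0.9721 = 0.27607 + 0.19545 = 0.47153
R_eff = 1/U_eff = 2.1208 m²·K/W
Q = 44.59 × 39.95 / 2.1208 = 839.96 W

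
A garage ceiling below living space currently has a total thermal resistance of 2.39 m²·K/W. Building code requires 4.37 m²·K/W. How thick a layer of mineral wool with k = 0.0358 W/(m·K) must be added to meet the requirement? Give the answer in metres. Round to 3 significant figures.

0.0709 m

ΔR = 4.37 − 2.39 = 1.98 m²·K/W
L = ΔR × k = 1.98 × 0.0358 = 0.07088 m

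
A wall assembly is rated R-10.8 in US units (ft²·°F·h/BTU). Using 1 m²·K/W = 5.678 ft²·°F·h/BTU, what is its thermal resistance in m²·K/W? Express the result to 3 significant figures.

R_SI = 10.8/5.678 = 1.902

1.90 m²·K/W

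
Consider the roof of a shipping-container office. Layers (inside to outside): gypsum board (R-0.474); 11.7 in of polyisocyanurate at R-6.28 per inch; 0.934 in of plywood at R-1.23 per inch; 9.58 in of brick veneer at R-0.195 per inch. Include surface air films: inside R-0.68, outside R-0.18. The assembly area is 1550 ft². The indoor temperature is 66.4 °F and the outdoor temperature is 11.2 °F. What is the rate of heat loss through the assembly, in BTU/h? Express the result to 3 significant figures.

11.7 × 6.28 = 73.48
0.934 × 1.23 = 1.149
9.58 × 0.195 = 1.868
R_total = 0.68 + 0.474 + 73.48 + 1.149 + 1.868 + 0.18 = 77.83 ft²·°F·h/BTU
Q = A·ΔT/R = 1550 × (66.4 − 11.2) / 77.83 = 1099 BTU/h

1100 BTU/h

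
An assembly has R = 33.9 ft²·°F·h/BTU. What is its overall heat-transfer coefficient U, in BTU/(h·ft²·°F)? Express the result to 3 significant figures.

U = 1/R = 1/33.9 = 0.0295

0.0295 BTU/(h·ft²·°F)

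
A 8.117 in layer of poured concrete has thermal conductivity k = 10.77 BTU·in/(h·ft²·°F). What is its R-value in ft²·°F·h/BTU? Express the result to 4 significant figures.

0.7537 ft²·°F·h/BTU

R = L/k = 8.117/10.77 = 0.75367 ft²·°F·h/BTU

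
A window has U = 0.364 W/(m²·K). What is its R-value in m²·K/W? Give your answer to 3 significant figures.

R = 1/U = 1/0.364 = 2.747

2.75 m²·K/W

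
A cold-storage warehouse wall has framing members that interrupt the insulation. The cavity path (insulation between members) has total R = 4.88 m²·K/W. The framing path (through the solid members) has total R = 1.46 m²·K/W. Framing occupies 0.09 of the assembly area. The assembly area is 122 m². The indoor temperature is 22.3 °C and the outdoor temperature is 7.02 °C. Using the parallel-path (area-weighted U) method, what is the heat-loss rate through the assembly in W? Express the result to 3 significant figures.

463 W

U_eff = 0.91/4.88 + 0.09/1.46 = 0.1865 + 0.06164 = 0.2481
R_eff = 1/U_eff = 4.03 m²·K/W
Q = 122 × (22.3 − 7.02) / 4.03 = 462.5 W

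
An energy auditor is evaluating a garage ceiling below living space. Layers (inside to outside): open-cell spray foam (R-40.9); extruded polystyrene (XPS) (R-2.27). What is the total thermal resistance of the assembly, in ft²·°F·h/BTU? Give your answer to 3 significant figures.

R_total = 40.9 + 2.27 = 43.17 ft²·°F·h/BTU

43.2 ft²·°F·h/BTU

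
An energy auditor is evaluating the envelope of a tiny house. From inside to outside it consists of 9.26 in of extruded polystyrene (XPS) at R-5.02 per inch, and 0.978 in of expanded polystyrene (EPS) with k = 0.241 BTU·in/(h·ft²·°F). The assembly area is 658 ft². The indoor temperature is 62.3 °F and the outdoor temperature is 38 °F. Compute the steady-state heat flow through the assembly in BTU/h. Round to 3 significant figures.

316 BTU/h

9.26 × 5.02 = 46.49
0.978/0.241 = 4.058
R_total = 46.49 + 4.058 = 50.54 ft²·°F·h/BTU
Q = A·ΔT/R = 658 × (62.3 − 38) / 50.54 = 316.4 BTU/h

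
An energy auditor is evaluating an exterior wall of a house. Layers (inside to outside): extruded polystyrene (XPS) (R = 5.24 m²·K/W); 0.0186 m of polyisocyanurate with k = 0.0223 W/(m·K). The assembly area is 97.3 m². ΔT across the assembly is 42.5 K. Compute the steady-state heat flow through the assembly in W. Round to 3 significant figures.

0.0186/0.0223 = 0.8341
R_total = 5.24 + 0.8341 = 6.074 m²·K/W
Q = A·ΔT/R = 97.3 × 42.5 / 6.074 = 680.8 W

681 W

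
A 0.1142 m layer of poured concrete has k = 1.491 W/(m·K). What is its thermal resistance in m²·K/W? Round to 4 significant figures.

0.07659 m²·K/W

R = L/k = 0.1142/1.491 = 0.076593 m²·K/W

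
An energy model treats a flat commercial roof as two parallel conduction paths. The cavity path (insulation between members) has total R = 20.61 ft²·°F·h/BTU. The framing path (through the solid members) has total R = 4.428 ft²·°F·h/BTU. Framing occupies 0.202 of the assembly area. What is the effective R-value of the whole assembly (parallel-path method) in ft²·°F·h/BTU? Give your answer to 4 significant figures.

U_eff = 0.798/20.61 + 0.202/4.428 = 0.038719 + 0.045619 = 0.084338
R_eff = 1/U_eff = 11.857 ft²·°F·h/BTU

11.86 ft²·°F·h/BTU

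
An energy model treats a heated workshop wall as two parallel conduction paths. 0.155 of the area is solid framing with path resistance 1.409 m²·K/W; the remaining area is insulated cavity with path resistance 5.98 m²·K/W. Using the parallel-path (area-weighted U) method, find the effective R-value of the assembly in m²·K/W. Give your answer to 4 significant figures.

3.979 m²·K/W

U_eff = 0.845/5.98 + 0.155/1.409 = 0.1413 + 0.11001 = 0.25131
R_eff = 1/U_eff = 3.9791 m²·K/W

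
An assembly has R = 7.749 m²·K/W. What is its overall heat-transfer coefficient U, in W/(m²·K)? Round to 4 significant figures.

U = 1/R = 1/7.749 = 0.12905

0.1290 W/(m²·K)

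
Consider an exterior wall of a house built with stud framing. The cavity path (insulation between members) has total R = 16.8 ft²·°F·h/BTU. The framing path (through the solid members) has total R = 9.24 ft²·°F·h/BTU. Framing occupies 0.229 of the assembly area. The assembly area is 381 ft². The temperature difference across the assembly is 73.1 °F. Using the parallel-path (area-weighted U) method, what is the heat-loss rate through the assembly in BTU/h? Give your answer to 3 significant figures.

U_eff = 0.771/16.8 + 0.229/9.24 = 0.04589 + 0.02478 = 0.07068
R_eff = 1/U_eff = 14.15 ft²·°F·h/BTU
Q = 381 × 73.1 / 14.15 = 1968 BTU/h

1970 BTU/h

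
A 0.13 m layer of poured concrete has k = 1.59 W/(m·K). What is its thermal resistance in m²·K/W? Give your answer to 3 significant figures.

R = L/k = 0.13/1.59 = 0.08176 m²·K/W

0.0818 m²·K/W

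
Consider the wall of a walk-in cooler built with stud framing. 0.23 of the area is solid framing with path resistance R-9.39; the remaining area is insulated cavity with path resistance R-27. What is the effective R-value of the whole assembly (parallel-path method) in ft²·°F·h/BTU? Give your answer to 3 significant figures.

18.9 ft²·°F·h/BTU

U_eff = 0.77/27 + 0.23/9.39 = 0.02852 + 0.02449 = 0.05301
R_eff = 1/U_eff = 18.86 ft²·°F·h/BTU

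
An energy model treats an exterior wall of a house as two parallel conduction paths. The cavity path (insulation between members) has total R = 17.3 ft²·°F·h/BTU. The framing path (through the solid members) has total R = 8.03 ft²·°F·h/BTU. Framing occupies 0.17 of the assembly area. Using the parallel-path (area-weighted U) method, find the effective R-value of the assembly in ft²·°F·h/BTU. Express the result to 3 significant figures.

U_eff = 0.83/17.3 + 0.17/8.03 = 0.04798 + 0.02117 = 0.06915
R_eff = 1/U_eff = 14.46 ft²·°F·h/BTU

14.5 ft²·°F·h/BTU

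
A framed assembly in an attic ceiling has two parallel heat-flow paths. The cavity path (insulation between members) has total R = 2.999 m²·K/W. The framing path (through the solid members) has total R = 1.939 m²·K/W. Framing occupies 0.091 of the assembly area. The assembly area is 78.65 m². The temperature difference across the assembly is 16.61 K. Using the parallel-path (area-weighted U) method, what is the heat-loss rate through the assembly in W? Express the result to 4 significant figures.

U_eff = 0.909/2.999 + 0.091/1.939 = 0.3031 + 0.046931 = 0.35003
R_eff = 1/U_eff = 2.8569 m²·K/W
Q = 78.65 × 16.61 / 2.8569 = 457.27 W

457.3 W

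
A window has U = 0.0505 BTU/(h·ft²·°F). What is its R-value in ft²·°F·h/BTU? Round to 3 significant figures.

19.8 ft²·°F·h/BTU

R = 1/U = 1/0.0505 = 19.8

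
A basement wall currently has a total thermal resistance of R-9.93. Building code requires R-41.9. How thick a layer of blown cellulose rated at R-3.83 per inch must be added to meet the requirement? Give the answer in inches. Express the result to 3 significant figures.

8.35 in

ΔR = 41.9 − 9.93 = 31.97 ft²·°F·h/BTU
L = ΔR / (R/in) = 31.97/3.83 = 8.347 in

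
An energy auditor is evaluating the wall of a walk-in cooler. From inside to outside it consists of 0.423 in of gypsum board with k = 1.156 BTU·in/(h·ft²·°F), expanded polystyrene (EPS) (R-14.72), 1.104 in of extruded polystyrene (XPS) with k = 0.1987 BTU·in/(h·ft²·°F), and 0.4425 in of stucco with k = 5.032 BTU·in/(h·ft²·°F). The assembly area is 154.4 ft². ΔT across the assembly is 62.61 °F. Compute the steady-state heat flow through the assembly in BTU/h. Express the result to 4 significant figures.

466.3 BTU/h

0.423/1.156 = 0.36592
1.104/0.1987 = 5.5561
0.4425/5.032 = 0.087937
R_total = 0.36592 + 14.72 + 5.5561 + 0.087937 = 20.73 ft²·°F·h/BTU
Q = A·ΔT/R = 154.4 × 62.61 / 20.73 = 466.33 BTU/h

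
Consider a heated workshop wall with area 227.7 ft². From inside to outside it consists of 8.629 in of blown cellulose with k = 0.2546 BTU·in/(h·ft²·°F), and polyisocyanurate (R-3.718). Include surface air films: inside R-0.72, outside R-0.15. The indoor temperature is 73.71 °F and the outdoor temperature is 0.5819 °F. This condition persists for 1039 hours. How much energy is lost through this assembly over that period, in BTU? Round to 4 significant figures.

8.629/0.2546 = 33.892
R_total = 0.72 + 33.892 + 3.718 + 0.15 = 38.48 ft²·°F·h/BTU
Q = 227.7 × (73.71 − 0.5819) / 38.48 = 432.72 BTU/h
E = 432.72 × 1039 = 449600 BTU

449600 BTU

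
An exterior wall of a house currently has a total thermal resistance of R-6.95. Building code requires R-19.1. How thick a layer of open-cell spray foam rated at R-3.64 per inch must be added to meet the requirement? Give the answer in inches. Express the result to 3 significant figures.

ΔR = 19.1 − 6.95 = 12.15 ft²·°F·h/BTU
L = ΔR / (R/in) = 12.15/3.64 = 3.338 in

3.34 in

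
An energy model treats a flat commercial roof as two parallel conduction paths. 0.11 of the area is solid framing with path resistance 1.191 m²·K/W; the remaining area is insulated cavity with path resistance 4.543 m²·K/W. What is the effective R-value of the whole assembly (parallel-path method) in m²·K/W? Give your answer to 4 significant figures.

U_eff = 0.89/4.543 + 0.11/1.191 = 0.19591 + 0.092359 = 0.28827
R_eff = 1/U_eff = 3.469 m²·K/W

3.469 m²·K/W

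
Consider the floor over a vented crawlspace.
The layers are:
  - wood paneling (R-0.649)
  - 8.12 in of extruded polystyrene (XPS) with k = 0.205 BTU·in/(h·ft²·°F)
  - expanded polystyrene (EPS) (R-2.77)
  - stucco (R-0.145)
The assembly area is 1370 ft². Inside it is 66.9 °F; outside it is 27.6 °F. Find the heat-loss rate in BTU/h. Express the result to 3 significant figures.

1250 BTU/h

8.12/0.205 = 39.61
R_total = 0.649 + 39.61 + 2.77 + 0.145 = 43.17 ft²·°F·h/BTU
Q = A·ΔT/R = 1370 × (66.9 − 27.6) / 43.17 = 1247 BTU/h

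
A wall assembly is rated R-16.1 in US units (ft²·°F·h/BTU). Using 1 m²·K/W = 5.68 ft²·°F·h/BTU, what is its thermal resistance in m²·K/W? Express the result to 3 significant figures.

2.83 m²·K/W

R_SI = 16.1/5.68 = 2.835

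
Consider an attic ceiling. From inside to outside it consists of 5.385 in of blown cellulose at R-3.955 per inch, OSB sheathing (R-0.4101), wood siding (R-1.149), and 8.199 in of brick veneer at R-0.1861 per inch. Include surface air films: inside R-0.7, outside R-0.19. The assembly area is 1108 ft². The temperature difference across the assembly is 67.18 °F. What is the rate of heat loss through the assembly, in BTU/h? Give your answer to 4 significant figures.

2945 BTU/h

5.385 × 3.955 = 21.298
8.199 × 0.1861 = 1.5258
R_total = 0.7 + 21.298 + 0.4101 + 1.149 + 1.5258 + 0.19 = 25.273 ft²·°F·h/BTU
Q = A·ΔT/R = 1108 × 67.18 / 25.273 = 2945.3 BTU/h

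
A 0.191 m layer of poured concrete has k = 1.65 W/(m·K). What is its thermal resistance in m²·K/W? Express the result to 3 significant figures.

R = L/k = 0.191/1.65 = 0.1158 m²·K/W

0.116 m²·K/W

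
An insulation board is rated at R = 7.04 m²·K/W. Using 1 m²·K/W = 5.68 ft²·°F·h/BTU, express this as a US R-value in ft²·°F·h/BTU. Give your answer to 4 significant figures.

R_US = 7.04 × 5.68 = 39.987

39.99 ft²·°F·h/BTU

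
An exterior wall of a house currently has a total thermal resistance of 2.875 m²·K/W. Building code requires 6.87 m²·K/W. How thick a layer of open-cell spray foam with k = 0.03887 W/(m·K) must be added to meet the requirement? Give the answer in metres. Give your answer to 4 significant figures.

ΔR = 6.87 − 2.875 = 3.995 m²·K/W
L = ΔR × k = 3.995 × 0.03887 = 0.15529 m

0.1553 m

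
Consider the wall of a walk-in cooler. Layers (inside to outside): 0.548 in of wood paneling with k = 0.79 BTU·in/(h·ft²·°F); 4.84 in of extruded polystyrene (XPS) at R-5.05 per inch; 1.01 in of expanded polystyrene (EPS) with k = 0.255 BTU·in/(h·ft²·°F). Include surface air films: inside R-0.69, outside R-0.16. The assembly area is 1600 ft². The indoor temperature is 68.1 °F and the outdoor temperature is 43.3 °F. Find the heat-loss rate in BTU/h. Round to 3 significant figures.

1330 BTU/h

0.548/0.79 = 0.6937
4.84 × 5.05 = 24.44
1.01/0.255 = 3.961
R_total = 0.69 + 0.6937 + 24.44 + 3.961 + 0.16 = 29.95 ft²·°F·h/BTU
Q = A·ΔT/R = 1600 × (68.1 − 43.3) / 29.95 = 1325 BTU/h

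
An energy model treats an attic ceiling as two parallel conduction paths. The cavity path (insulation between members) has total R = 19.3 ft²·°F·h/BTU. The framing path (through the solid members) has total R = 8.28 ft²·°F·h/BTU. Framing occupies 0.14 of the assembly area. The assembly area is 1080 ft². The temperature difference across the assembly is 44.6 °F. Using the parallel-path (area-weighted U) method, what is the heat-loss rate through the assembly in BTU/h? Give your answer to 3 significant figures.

2960 BTU/h

U_eff = 0.86/19.3 + 0.14/8.28 = 0.04456 + 0.01691 = 0.06147
R_eff = 1/U_eff = 16.27 ft²·°F·h/BTU
Q = 1080 × 44.6 / 16.27 = 2961 BTU/h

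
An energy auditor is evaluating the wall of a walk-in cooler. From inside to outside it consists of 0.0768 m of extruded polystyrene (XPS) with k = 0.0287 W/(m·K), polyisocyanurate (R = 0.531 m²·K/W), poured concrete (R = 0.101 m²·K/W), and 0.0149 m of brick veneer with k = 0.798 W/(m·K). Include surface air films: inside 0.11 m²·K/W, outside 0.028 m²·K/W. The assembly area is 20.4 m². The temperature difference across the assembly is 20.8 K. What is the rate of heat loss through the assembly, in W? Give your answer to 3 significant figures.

0.0768/0.0287 = 2.676
0.0149/0.798 = 0.01867
R_total = 0.11 + 2.676 + 0.531 + 0.101 + 0.01867 + 0.028 = 3.465 m²·K/W
Q = A·ΔT/R = 20.4 × 20.8 / 3.465 = 122.5 W

122 W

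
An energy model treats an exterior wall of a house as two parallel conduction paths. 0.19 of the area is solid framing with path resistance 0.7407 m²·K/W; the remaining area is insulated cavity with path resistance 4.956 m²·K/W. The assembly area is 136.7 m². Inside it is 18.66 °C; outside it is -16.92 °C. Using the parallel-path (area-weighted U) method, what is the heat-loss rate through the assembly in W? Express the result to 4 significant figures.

2043 W

U_eff = 0.81/4.956 + 0.19/0.7407 = 0.16344 + 0.25651 = 0.41995
R_eff = 1/U_eff = 2.3812 m²·K/W
Q = 136.7 × (18.66 − (-16.92)) / 2.3812 = 2042.6 W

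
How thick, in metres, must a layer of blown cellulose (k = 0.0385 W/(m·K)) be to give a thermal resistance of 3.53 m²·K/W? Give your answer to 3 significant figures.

0.136 m

L = R·k = 3.53 × 0.0385 = 0.1359 m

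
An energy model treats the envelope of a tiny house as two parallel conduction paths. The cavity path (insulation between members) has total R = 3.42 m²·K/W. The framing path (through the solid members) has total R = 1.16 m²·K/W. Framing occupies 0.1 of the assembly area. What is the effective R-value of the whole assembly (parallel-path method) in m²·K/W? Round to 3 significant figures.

U_eff = 0.9/3.42 + 0.1/1.16 = 0.2632 + 0.08621 = 0.3494
R_eff = 1/U_eff = 2.862 m²·K/W

2.86 m²·K/W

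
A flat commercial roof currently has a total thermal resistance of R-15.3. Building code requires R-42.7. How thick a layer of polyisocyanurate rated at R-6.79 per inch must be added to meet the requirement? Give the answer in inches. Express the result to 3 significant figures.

4.04 in

ΔR = 42.7 − 15.3 = 27.4 ft²·°F·h/BTU
L = ΔR / (R/in) = 27.4/6.79 = 4.035 in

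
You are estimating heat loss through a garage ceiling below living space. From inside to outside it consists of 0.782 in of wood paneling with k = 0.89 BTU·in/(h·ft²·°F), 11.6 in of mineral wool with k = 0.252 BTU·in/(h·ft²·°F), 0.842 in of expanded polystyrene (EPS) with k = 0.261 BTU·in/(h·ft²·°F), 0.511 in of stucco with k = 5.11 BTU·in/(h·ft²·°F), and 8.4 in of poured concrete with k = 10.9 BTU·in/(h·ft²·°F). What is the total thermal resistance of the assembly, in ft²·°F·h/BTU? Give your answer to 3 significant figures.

51.0 ft²·°F·h/BTU

0.782/0.89 = 0.8787
11.6/0.252 = 46.03
0.842/0.261 = 3.226
0.511/5.11 = 0.1
8.4/10.9 = 0.7706
R_total = 0.8787 + 46.03 + 3.226 + 0.1 + 0.7706 = 51.01 ft²·°F·h/BTU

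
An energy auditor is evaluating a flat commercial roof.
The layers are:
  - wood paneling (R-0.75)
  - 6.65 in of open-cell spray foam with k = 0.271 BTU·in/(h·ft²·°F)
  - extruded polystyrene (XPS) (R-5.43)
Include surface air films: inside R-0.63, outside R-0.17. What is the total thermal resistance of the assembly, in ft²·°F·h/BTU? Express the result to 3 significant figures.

6.65/0.271 = 24.54
R_total = 0.63 + 0.75 + 24.54 + 5.43 + 0.17 = 31.52 ft²·°F·h/BTU

31.5 ft²·°F·h/BTU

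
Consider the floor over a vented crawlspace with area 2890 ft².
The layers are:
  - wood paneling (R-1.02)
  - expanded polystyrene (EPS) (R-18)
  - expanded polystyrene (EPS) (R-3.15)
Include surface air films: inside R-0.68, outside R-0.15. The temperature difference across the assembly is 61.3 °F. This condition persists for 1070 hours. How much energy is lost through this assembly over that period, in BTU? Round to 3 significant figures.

8240000 BTU

R_total = 0.68 + 1.02 + 18 + 3.15 + 0.15 = 23 ft²·°F·h/BTU
Q = 2890 × 61.3 / 23 = 7702 BTU/h
E = 7702 × 1070 = 8242000 BTU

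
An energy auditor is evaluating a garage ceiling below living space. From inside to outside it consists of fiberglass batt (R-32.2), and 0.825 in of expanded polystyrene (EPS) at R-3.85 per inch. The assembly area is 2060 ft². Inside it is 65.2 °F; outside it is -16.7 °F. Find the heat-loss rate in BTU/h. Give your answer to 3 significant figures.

4770 BTU/h

0.825 × 3.85 = 3.176
R_total = 32.2 + 3.176 = 35.38 ft²·°F·h/BTU
Q = A·ΔT/R = 2060 × (65.2 − (-16.7)) / 35.38 = 4769 BTU/h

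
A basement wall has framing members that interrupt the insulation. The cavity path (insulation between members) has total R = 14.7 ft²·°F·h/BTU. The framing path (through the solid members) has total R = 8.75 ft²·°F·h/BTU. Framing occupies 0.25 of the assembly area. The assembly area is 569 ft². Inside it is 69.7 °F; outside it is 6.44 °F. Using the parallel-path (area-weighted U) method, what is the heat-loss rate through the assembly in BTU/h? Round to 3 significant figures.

2860 BTU/h

U_eff = 0.75/14.7 + 0.25/8.75 = 0.05102 + 0.02857 = 0.07959
R_eff = 1/U_eff = 12.56 ft²·°F·h/BTU
Q = 569 × (69.7 − 6.44) / 12.56 = 2865 BTU/h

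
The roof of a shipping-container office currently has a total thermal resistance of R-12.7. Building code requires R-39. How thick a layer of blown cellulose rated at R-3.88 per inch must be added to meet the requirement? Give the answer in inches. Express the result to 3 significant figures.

ΔR = 39 − 12.7 = 26.3 ft²·°F·h/BTU
L = ΔR / (R/in) = 26.3/3.88 = 6.778 in

6.78 in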